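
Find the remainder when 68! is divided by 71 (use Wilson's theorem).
(70)! = (68)! × (69) × (70) ≡ -1 (mod 71). So (68)! ≡ -1 × [(70)(69)]^(-1) ≡ 35 (mod 71)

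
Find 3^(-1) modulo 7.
5

Using Extended Euclidean Algorithm:
gcd(3, 7) = 1
Bezout coefficients: 3 × -2 + 7 × 1 = 1
So 3 × -2 ≡ 1 (mod 7)
The inverse is -2 mod 7 = 5
Verification: 3 × 5 = 15 = 2 × 7 + 1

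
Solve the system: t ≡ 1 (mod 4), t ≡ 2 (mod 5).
M = 4 × 5 = 20. M₁ = 5, y₁ ≡ 1 (mod 4). M₂ = 4, y₂ ≡ 4 (mod 5). t = 1×5×1 + 2×4×4 ≡ 17 (mod 20)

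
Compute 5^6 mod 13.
6 = 4 + 2 (binary 110). Repeated squaring mod 13: 5^1 ≡ 5; 5^2 ≡ 5² = 25 ≡ 12; 5^4 ≡ 12² = 144 ≡ 1. Multiply: 5^6 = 5^4 × 5^2 ≡ 1 × 12 (mod 13): 1 × 12 = 12 ≡ 12. So 5^6 ≡ 12 (mod 13).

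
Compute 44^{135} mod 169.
60

Using successive squaring:
Binary expansion of 135: 10000111
Powers of 44 mod 169 (each is the square of the previous):
  44^1 ≡ 44 (mod 169)
  44^2 ≡ 44² = 1936 ≡ 77 (mod 169)
  44^4 ≡ 77² = 5929 ≡ 14 (mod 169)
  44^8 ≡ 14² = 196 ≡ 27 (mod 169)
  44^16 ≡ 27² = 729 ≡ 53 (mod 169)
  44^32 ≡ 53² = 2809 ≡ 105 (mod 169)
  44^64 ≡ 105² = 11025 ≡ 40 (mod 169)
  44^128 ≡ 40² = 1600 ≡ 79 (mod 169)
135 = 128 + 4 + 2 + 1, so 44^135 = 44^128 × 44^4 × 44^2 × 44^1 ≡ 79 × 14 × 77 × 44 (mod 169)
Multiplying step by step:
  79 × 14 = 1106 ≡ 92 (mod 169)
  92 × 77 = 7084 ≡ 155 (mod 169)
  155 × 44 = 6820 ≡ 60 (mod 169)
Result: 44^135 ≡ 60 (mod 169)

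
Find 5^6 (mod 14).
6 = 4 + 2 (binary 110). Repeated squaring mod 14: 5^1 ≡ 5; 5^2 ≡ 5² = 25 ≡ 11; 5^4 ≡ 11² = 121 ≡ 9. Multiply: 5^6 = 5^4 × 5^2 ≡ 9 × 11 (mod 14): 9 × 11 = 99 ≡ 1. So 5^6 ≡ 1 (mod 14).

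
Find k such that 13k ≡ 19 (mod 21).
16

Since gcd(13, 21) = 1 divides 19, a solution exists.
Multiply both sides by the inverse of 13 mod 21:
  13^(-1) mod 21 = 13
  x ≡ 13 × 19 ≡ 247 ≡ 16 (mod 21)
Verification: 13 × 16 = 208 = 9 × 21 + 19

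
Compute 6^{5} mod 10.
6

Using successive squaring:
Binary expansion of 5: 101
Powers of 6 mod 10 (each is the square of the previous):
  6^1 ≡ 6 (mod 10)
  6^2 ≡ 6² = 36 ≡ 6 (mod 10)
  6^4 ≡ 6² = 36 ≡ 6 (mod 10)
5 = 4 + 1, so 6^5 = 6^4 × 6^1 ≡ 6 × 6 (mod 10)
Multiplying step by step:
  6 × 6 = 36 ≡ 6 (mod 10)
Result: 6^5 ≡ 6 (mod 10)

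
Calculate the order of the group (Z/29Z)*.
28

Prime factorization: 29 = 29
Using the formula φ(n) = n × Π(1 - 1/p) for each prime factor p:
φ(29) = 29 × (1 - 1/29)
φ(29) = 28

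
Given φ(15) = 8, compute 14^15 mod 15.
By Euler: 14^{8} ≡ 1 (mod 15) since gcd(14, 15) = 1. 15 = 1×8 + 7. So 14^{15} ≡ 14^{7} ≡ 14 (mod 15)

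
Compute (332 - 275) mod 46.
11

(332 - 275) = 57
57 mod 46 = 11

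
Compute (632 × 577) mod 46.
22

(632 × 577) = 364664
364664 mod 46 = 22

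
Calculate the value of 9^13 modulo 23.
Using repeated squaring. 13 = 8 + 4 + 1 (binary 1101). Repeated squaring mod 23: 9^1 ≡ 9; 9^2 ≡ 9² = 81 ≡ 12; 9^4 ≡ 12² = 144 ≡ 6; 9^8 ≡ 6² = 36 ≡ 13. Multiply: 9^13 = 9^8 × 9^4 × 9^1 ≡ 13 × 6 × 9 (mod 23): 13 × 6 = 78 ≡ 9; 9 × 9 = 81 ≡ 12. So 9^13 ≡ 12 (mod 23).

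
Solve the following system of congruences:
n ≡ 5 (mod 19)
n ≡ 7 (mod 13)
176

Using the Chinese Remainder Theorem:
M = product of moduli = 247
For equation 1: M_1 = 13, 13 ≡ 13 (mod 19), inverse of 13 mod 19 is 3 (check: 13 × 3 = 39 ≡ 1 (mod 19))
For equation 2: M_2 = 19, 19 ≡ 6 (mod 13), inverse of 19 mod 13 is 11 (check: 6 × 11 = 66 ≡ 1 (mod 13))
Combine: n ≡ Σ r_i×M_i×(M_i⁻¹ mod m_i) = 5×13×3 + 7×19×11 = 195 + 1463 = 1658
1658 mod 247 = 176
n ≡ 176 (mod 247)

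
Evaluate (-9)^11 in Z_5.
Using Fermat: (-9)^{4} ≡ 1 (mod 5). 11 ≡ 3 (mod 4). So (-9)^{11} ≡ (-9)^{3} ≡ 1 (mod 5)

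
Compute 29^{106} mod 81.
34

Using successive squaring:
Binary expansion of 106: 1101010
Powers of 29 mod 81 (each is the square of the previous):
  29^1 ≡ 29 (mod 81)
  29^2 ≡ 29² = 841 ≡ 31 (mod 81)
  29^4 ≡ 31² = 961 ≡ 70 (mod 81)
  29^8 ≡ 70² = 4900 ≡ 40 (mod 81)
  29^16 ≡ 40² = 1600 ≡ 61 (mod 81)
  29^32 ≡ 61² = 3721 ≡ 76 (mod 81)
  29^64 ≡ 76² = 5776 ≡ 25 (mod 81)
106 = 64 + 32 + 8 + 2, so 29^106 = 29^64 × 29^32 × 29^8 × 29^2 ≡ 25 × 76 × 40 × 31 (mod 81)
Multiplying step by step:
  25 × 76 = 1900 ≡ 37 (mod 81)
  37 × 40 = 1480 ≡ 22 (mod 81)
  22 × 31 = 682 ≡ 34 (mod 81)
Result: 29^106 ≡ 34 (mod 81)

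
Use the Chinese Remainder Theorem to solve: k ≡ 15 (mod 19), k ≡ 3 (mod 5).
53

Using the Chinese Remainder Theorem:
M = product of moduli = 95
For equation 1: M_1 = 5, 5 ≡ 5 (mod 19), inverse of 5 mod 19 is 4 (check: 5 × 4 = 20 ≡ 1 (mod 19))
For equation 2: M_2 = 19, 19 ≡ 4 (mod 5), inverse of 19 mod 5 is 4 (check: 4 × 4 = 16 ≡ 1 (mod 5))
Combine: k ≡ Σ r_i×M_i×(M_i⁻¹ mod m_i) = 15×5×4 + 3×19×4 = 300 + 228 = 528
528 mod 95 = 53
k ≡ 53 (mod 95)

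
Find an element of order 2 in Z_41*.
40 has order 2 mod 41 since 40^{2} ≡ 1 (mod 41) and no smaller power works.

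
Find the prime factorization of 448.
2^6 × 7

Divide by primes starting from smallest:
448 ÷ 2 = 224
224 ÷ 2 = 112
112 ÷ 2 = 56
56 ÷ 2 = 28
28 ÷ 2 = 14
14 ÷ 2 = 7
7 ÷ 7 = 1

448 = 2^6 × 7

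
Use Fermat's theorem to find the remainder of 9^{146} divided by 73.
8

By Fermat's Little Theorem, a^(p-1) ≡ 1 (mod p) for prime p and gcd(a, p) = 1
Here p = 73, so 9^72 ≡ 1 (mod 73)
We can reduce the exponent: 146 mod 72 = 2
So 9^146 ≡ 9^2 (mod 73)
Computing: 9^2 mod 73 = 8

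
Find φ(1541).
1452

Prime factorization: 1541 = 23 × 67
Using the formula φ(n) = n × Π(1 - 1/p) for each prime factor p:
φ(1541) = 1541 × (1 - 1/23) × (1 - 1/67)
φ(1541) = 1452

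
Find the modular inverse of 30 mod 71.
30^(-1) ≡ 45 (mod 71). Verification: 30 × 45 = 1350 ≡ 1 (mod 71)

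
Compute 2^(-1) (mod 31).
2^(-1) ≡ 16 (mod 31). Verification: 2 × 16 = 32 ≡ 1 (mod 31)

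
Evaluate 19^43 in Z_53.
Using repeated squaring. 43 = 32 + 8 + 2 + 1 (binary 101011). Repeated squaring mod 53: 19^1 ≡ 19; 19^2 ≡ 19² = 361 ≡ 43; 19^4 ≡ 43² = 1849 ≡ 47; 19^8 ≡ 47² = 2209 ≡ 36; 19^16 ≡ 36² = 1296 ≡ 24; 19^32 ≡ 24² = 576 ≡ 46. Multiply: 19^43 = 19^32 × 19^8 × 19^2 × 19^1 ≡ 46 × 36 × 43 × 19 (mod 53): 46 × 36 = 1656 ≡ 13; 13 × 43 = 559 ≡ 29; 29 × 19 = 551 ≡ 21. So 19^43 ≡ 21 (mod 53).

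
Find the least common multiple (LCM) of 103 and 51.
5253

First find GCD(103, 51) using the Euclidean algorithm:
103 = 2 × 51 + 1
51 = 51 × 1 + 0
GCD(103, 51) = 1

LCM formula: LCM(a, b) = (a × b) / GCD(a, b)
LCM(103, 51) = (103 × 51) / 1
LCM(103, 51) = 5253 / 1
LCM(103, 51) = 5253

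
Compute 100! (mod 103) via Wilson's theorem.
(102)! = (100)! × (101) × (102) ≡ -1 (mod 103). So (100)! ≡ -1 × [(102)(101)]^(-1) ≡ 51 (mod 103)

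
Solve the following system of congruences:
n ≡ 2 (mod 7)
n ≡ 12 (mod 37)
86

Using the Chinese Remainder Theorem:
M = product of moduli = 259
For equation 1: M_1 = 37, 37 ≡ 2 (mod 7), inverse of 37 mod 7 is 4 (check: 2 × 4 = 8 ≡ 1 (mod 7))
For equation 2: M_2 = 7, 7 ≡ 7 (mod 37), inverse of 7 mod 37 is 16 (check: 7 × 16 = 112 ≡ 1 (mod 37))
Combine: n ≡ Σ r_i×M_i×(M_i⁻¹ mod m_i) = 2×37×4 + 12×7×16 = 296 + 1344 = 1640
1640 mod 259 = 86
n ≡ 86 (mod 259)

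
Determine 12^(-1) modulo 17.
12^(-1) ≡ 10 (mod 17). Verification: 12 × 10 = 120 ≡ 1 (mod 17)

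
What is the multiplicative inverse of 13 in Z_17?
4

Using Extended Euclidean Algorithm:
gcd(13, 17) = 1
Bezout coefficients: 13 × 4 + 17 × -3 = 1
So 13 × 4 ≡ 1 (mod 17)
The inverse is 4 mod 17 = 4
Verification: 13 × 4 = 52 = 3 × 17 + 1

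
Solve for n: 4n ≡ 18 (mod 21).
15

Since gcd(4, 21) = 1 divides 18, a solution exists.
Multiply both sides by the inverse of 4 mod 21:
  4^(-1) mod 21 = 16
  x ≡ 16 × 18 ≡ 288 ≡ 15 (mod 21)
Verification: 4 × 15 = 60 = 2 × 21 + 18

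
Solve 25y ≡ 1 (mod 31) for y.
25^(-1) ≡ 5 (mod 31). Verification: 25 × 5 = 125 ≡ 1 (mod 31)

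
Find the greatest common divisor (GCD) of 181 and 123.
1

Using the Euclidean algorithm:
181 = 1 × 123 + 58
123 = 2 × 58 + 7
58 = 8 × 7 + 2
7 = 3 × 2 + 1
2 = 2 × 1 + 0

GCD(181, 123) = 1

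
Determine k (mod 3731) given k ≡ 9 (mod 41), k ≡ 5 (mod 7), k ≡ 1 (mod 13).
3043

Using the Chinese Remainder Theorem:
M = product of moduli = 3731
For equation 1: M_1 = 91, 91 ≡ 9 (mod 41), inverse of 91 mod 41 is 32 (check: 9 × 32 = 288 ≡ 1 (mod 41))
For equation 2: M_2 = 533, 533 ≡ 1 (mod 7), inverse of 533 mod 7 is 1 (check: 1 × 1 = 1 ≡ 1 (mod 7))
For equation 3: M_3 = 287, 287 ≡ 1 (mod 13), inverse of 287 mod 13 is 1 (check: 1 × 1 = 1 ≡ 1 (mod 13))
Combine: k ≡ Σ r_i×M_i×(M_i⁻¹ mod m_i) = 9×91×32 + 5×533×1 + 1×287×1 = 26208 + 2665 + 287 = 29160
29160 mod 3731 = 3043
k ≡ 3043 (mod 3731)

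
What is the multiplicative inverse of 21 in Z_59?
21^(-1) ≡ 45 (mod 59). Verification: 21 × 45 = 945 ≡ 1 (mod 59)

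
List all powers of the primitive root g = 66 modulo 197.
g^1, g^2, ..., g^{196} mod 197: {66, 22, 73, 90, 30, 10, 69, 23, 139, 112, 103, 100, 99, 33, 11, 135, 45, 15, 5, 133, 110, 168, 56, 150, 50, 148, 115, 104, 166, 121, 106, 101, 165, 55, 84, 28, 75, 25, 74, 156, 52, 83, 159, 53, 149, 181, 126, 42, 14, 136, 111, 37, 78, 26, 140, 178, 125, 173, 189, 63, 21, 7, 68, 154, 117, 39, 13, 70, 89, 161, 185, 193, 130, 109, 102, 34, 77, 157, 118, 105, 35, 143, 179, 191, 195, 65, 153, 51, 17, 137, 177, 59, 151, 116, 170, 188, 194, 196, 131, 175, 124, 107, 167, 187, 128, 174, 58, 85, 94, 97, 98, 164, 186, 62, 152, 182, 192, 64, 87, 29, 141, 47, 147, 49, 82, 93, 31, 76, 91, 96, 32, 142, 113, 169, 122, 172, 123, 41, 145, 114, 38, 144, 48, 16, 71, 155, 183, 61, 86, 160, 119, 171, 57, 19, 72, 24, 8, 134, 176, 190, 129, 43, 80, 158, 184, 127, 108, 36, 12, 4, 67, 88, 95, 163, 120, 40, 79, 92, 162, 54, 18, 6, 2, 132, 44, 146, 180, 60, 20, 138, 46, 81, 27, 9, 3, 1}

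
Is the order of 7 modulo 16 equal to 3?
No, the actual order is 2, not 3.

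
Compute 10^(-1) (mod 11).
10

Using Extended Euclidean Algorithm:
gcd(10, 11) = 1
Bezout coefficients: 10 × -1 + 11 × 1 = 1
So 10 × -1 ≡ 1 (mod 11)
The inverse is -1 mod 11 = 10
Verification: 10 × 10 = 100 = 9 × 11 + 1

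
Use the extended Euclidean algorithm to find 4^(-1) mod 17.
Extended GCD: 4(-4) + 17(1) = 1. So 4^(-1) ≡ 13 ≡ 13 (mod 17). Verify: 4 × 13 = 52 ≡ 1 (mod 17)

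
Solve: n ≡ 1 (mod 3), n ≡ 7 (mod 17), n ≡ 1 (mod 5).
M = 3 × 17 × 5 = 255. M₁ = 85, y₁ ≡ 1 (mod 3). M₂ = 15, y₂ ≡ 8 (mod 17). M₃ = 51, y₃ ≡ 1 (mod 5). n = 1×85×1 + 7×15×8 + 1×51×1 ≡ 211 (mod 255)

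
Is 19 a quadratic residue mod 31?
By Euler's criterion: 19^{15} ≡ 1 (mod 31). Since this equals 1, 19 is a QR.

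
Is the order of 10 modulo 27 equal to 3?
Yes, ord_27(10) = 3.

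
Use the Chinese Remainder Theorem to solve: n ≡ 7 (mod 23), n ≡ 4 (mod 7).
53

Using the Chinese Remainder Theorem:
M = product of moduli = 161
For equation 1: M_1 = 7, 7 ≡ 7 (mod 23), inverse of 7 mod 23 is 10 (check: 7 × 10 = 70 ≡ 1 (mod 23))
For equation 2: M_2 = 23, 23 ≡ 2 (mod 7), inverse of 23 mod 7 is 4 (check: 2 × 4 = 8 ≡ 1 (mod 7))
Combine: n ≡ Σ r_i×M_i×(M_i⁻¹ mod m_i) = 7×7×10 + 4×23×4 = 490 + 368 = 858
858 mod 161 = 53
n ≡ 53 (mod 161)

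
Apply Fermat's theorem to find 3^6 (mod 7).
By Fermat's Little Theorem, 3^{6} ≡ 1 (mod 7) since 7 is prime and gcd(3, 7) = 1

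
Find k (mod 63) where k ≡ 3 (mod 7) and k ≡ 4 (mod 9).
M = 7 × 9 = 63. M₁ = 9, y₁ ≡ 4 (mod 7). M₂ = 7, y₂ ≡ 4 (mod 9). k = 3×9×4 + 4×7×4 ≡ 31 (mod 63)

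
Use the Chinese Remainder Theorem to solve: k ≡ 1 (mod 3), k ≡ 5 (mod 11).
M = 3 × 11 = 33. M₁ = 11, y₁ ≡ 2 (mod 3). M₂ = 3, y₂ ≡ 4 (mod 11). k = 1×11×2 + 5×3×4 ≡ 16 (mod 33)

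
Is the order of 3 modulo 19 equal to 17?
No, the actual order is 18, not 17.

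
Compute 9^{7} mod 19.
4

Using successive squaring:
Binary expansion of 7: 111
Powers of 9 mod 19 (each is the square of the previous):
  9^1 ≡ 9 (mod 19)
  9^2 ≡ 9² = 81 ≡ 5 (mod 19)
  9^4 ≡ 5² = 25 ≡ 6 (mod 19)
7 = 4 + 2 + 1, so 9^7 = 9^4 × 9^2 × 9^1 ≡ 6 × 5 × 9 (mod 19)
Multiplying step by step:
  6 × 5 = 30 ≡ 11 (mod 19)
  11 × 9 = 99 ≡ 4 (mod 19)
Result: 9^7 ≡ 4 (mod 19)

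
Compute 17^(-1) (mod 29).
17^(-1) ≡ 12 (mod 29). Verification: 17 × 12 = 204 ≡ 1 (mod 29)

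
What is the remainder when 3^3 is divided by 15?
3 = 2 + 1 (binary 11). Repeated squaring mod 15: 3^1 ≡ 3; 3^2 ≡ 3² = 9 ≡ 9. Multiply: 3^3 = 3^2 × 3^1 ≡ 9 × 3 (mod 15): 9 × 3 = 27 ≡ 12. So 3^3 ≡ 12 (mod 15).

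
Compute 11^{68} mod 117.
22

Using successive squaring:
Binary expansion of 68: 1000100
Powers of 11 mod 117 (each is the square of the previous):
  11^1 ≡ 11 (mod 117)
  11^2 ≡ 11² = 121 ≡ 4 (mod 117)
  11^4 ≡ 4² = 16 ≡ 16 (mod 117)
  11^8 ≡ 16² = 256 ≡ 22 (mod 117)
  11^16 ≡ 22² = 484 ≡ 16 (mod 117)
  11^32 ≡ 16² = 256 ≡ 22 (mod 117)
  11^64 ≡ 22² = 484 ≡ 16 (mod 117)
68 = 64 + 4, so 11^68 = 11^64 × 11^4 ≡ 16 × 16 (mod 117)
Multiplying step by step:
  16 × 16 = 256 ≡ 22 (mod 117)
Result: 11^68 ≡ 22 (mod 117)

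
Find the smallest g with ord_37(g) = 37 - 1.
p - 1 = 36 has prime divisors 2, 3. h is a primitive root mod 37 iff h^(36/q) ≢ 1 (mod 37) for each such q.
h = 2: 2^18 ≡ 36, 2^12 ≡ 26 (mod 37); none is 1, so 2 has order 36 and is a primitive root.
The smallest primitive root mod 37 is g = 2.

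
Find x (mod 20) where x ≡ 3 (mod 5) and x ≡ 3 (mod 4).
M = 5 × 4 = 20. M₁ = 4, y₁ ≡ 4 (mod 5). M₂ = 5, y₂ ≡ 1 (mod 4). x = 3×4×4 + 3×5×1 ≡ 3 (mod 20)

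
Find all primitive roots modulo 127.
Primitive roots mod 127: {3, 6, 7, 12, 14, 23, 29, 39, 43, 45, 46, 48, 53, 55, 56, 57, 58, 65, 67, 78, 83, 85, 86, 91, 92, 93, 96, 97, 101, 106, 109, 110, 112, 114, 116, 118}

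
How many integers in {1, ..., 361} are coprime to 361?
342

Prime factorization: 361 = 19^2
Using the formula φ(n) = n × Π(1 - 1/p) for each prime factor p:
φ(361) = 361 × (1 - 1/19)
φ(361) = 342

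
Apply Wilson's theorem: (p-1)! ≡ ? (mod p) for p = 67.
By Wilson's theorem, (66)! ≡ -1 ≡ 66 (mod 67)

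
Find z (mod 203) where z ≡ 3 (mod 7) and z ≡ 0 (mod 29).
M = 7 × 29 = 203. M₁ = 29, y₁ ≡ 1 (mod 7). M₂ = 7, y₂ ≡ 25 (mod 29). z = 3×29×1 + 0×7×25 ≡ 87 (mod 203)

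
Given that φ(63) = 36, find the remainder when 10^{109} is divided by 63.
By Euler: 10^{36} ≡ 1 (mod 63) since gcd(10, 63) = 1. 109 = 3×36 + 1. So 10^{109} ≡ 10^{1} ≡ 10 (mod 63)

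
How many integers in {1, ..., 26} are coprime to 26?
12

Prime factorization: 26 = 2 × 13
Using the formula φ(n) = n × Π(1 - 1/p) for each prime factor p:
φ(26) = 26 × (1 - 1/2) × (1 - 1/13)
φ(26) = 12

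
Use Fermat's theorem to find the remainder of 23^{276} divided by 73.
8

By Fermat's Little Theorem, a^(p-1) ≡ 1 (mod p) for prime p and gcd(a, p) = 1
Here p = 73, so 23^72 ≡ 1 (mod 73)
We can reduce the exponent: 276 mod 72 = 60
So 23^276 ≡ 23^60 (mod 73)
Computing: 23^60 mod 73 = 8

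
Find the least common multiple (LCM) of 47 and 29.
1363

First find GCD(47, 29) using the Euclidean algorithm:
47 = 1 × 29 + 18
29 = 1 × 18 + 11
18 = 1 × 11 + 7
11 = 1 × 7 + 4
7 = 1 × 4 + 3
4 = 1 × 3 + 1
3 = 3 × 1 + 0
GCD(47, 29) = 1

LCM formula: LCM(a, b) = (a × b) / GCD(a, b)
LCM(47, 29) = (47 × 29) / 1
LCM(47, 29) = 1363 / 1
LCM(47, 29) = 1363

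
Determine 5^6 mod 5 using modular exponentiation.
5 ≡ 0 (mod 5). 6 = 4 + 2 (binary 110). Repeated squaring mod 5: 0^1 ≡ 0; 0^2 ≡ 0² = 0 ≡ 0; 0^4 ≡ 0² = 0 ≡ 0. Multiply: 5^6 ≡ 0^4 × 0^2 ≡ 0 × 0 (mod 5): 0 × 0 = 0 ≡ 0. So 5^6 ≡ 0 (mod 5).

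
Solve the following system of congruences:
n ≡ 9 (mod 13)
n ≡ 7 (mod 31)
100

Using the Chinese Remainder Theorem:
M = product of moduli = 403
For equation 1: M_1 = 31, 31 ≡ 5 (mod 13), inverse of 31 mod 13 is 8 (check: 5 × 8 = 40 ≡ 1 (mod 13))
For equation 2: M_2 = 13, 13 ≡ 13 (mod 31), inverse of 13 mod 31 is 12 (check: 13 × 12 = 156 ≡ 1 (mod 31))
Combine: n ≡ Σ r_i×M_i×(M_i⁻¹ mod m_i) = 9×31×8 + 7×13×12 = 2232 + 1092 = 3324
3324 mod 403 = 100
n ≡ 100 (mod 403)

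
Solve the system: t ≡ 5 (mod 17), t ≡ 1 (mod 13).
M = 17 × 13 = 221. M₁ = 13, y₁ ≡ 4 (mod 17). M₂ = 17, y₂ ≡ 10 (mod 13). t = 5×13×4 + 1×17×10 ≡ 209 (mod 221)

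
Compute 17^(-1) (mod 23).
17^(-1) ≡ 19 (mod 23). Verification: 17 × 19 = 323 ≡ 1 (mod 23)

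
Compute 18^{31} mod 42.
18

Using successive squaring:
Binary expansion of 31: 11111
Powers of 18 mod 42 (each is the square of the previous):
  18^1 ≡ 18 (mod 42)
  18^2 ≡ 18² = 324 ≡ 30 (mod 42)
  18^4 ≡ 30² = 900 ≡ 18 (mod 42)
  18^8 ≡ 18² = 324 ≡ 30 (mod 42)
  18^16 ≡ 30² = 900 ≡ 18 (mod 42)
31 = 16 + 8 + 4 + 2 + 1, so 18^31 = 18^16 × 18^8 × 18^4 × 18^2 × 18^1 ≡ 18 × 30 × 18 × 30 × 18 (mod 42)
Multiplying step by step:
  18 × 30 = 540 ≡ 36 (mod 42)
  36 × 18 = 648 ≡ 18 (mod 42)
  18 × 30 = 540 ≡ 36 (mod 42)
  36 × 18 = 648 ≡ 18 (mod 42)
Result: 18^31 ≡ 18 (mod 42)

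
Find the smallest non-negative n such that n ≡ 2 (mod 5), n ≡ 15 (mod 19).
72

Using the Chinese Remainder Theorem:
M = product of moduli = 95
For equation 1: M_1 = 19, 19 ≡ 4 (mod 5), inverse of 19 mod 5 is 4 (check: 4 × 4 = 16 ≡ 1 (mod 5))
For equation 2: M_2 = 5, 5 ≡ 5 (mod 19), inverse of 5 mod 19 is 4 (check: 5 × 4 = 20 ≡ 1 (mod 19))
Combine: n ≡ Σ r_i×M_i×(M_i⁻¹ mod m_i) = 2×19×4 + 15×5×4 = 152 + 300 = 452
452 mod 95 = 72
n ≡ 72 (mod 95)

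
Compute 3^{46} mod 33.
3

Using successive squaring:
Binary expansion of 46: 101110
Powers of 3 mod 33 (each is the square of the previous):
  3^1 ≡ 3 (mod 33)
  3^2 ≡ 3² = 9 ≡ 9 (mod 33)
  3^4 ≡ 9² = 81 ≡ 15 (mod 33)
  3^8 ≡ 15² = 225 ≡ 27 (mod 33)
  3^16 ≡ 27² = 729 ≡ 3 (mod 33)
  3^32 ≡ 3² = 9 ≡ 9 (mod 33)
46 = 32 + 8 + 4 + 2, so 3^46 = 3^32 × 3^8 × 3^4 × 3^2 ≡ 9 × 27 × 15 × 9 (mod 33)
Multiplying step by step:
  9 × 27 = 243 ≡ 12 (mod 33)
  12 × 15 = 180 ≡ 15 (mod 33)
  15 × 9 = 135 ≡ 3 (mod 33)
Result: 3^46 ≡ 3 (mod 33)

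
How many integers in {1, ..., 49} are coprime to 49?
42

Prime factorization: 49 = 7^2
Using the formula φ(n) = n × Π(1 - 1/p) for each prime factor p:
φ(49) = 49 × (1 - 1/7)
φ(49) = 42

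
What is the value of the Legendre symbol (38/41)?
(38/41) = 38^{20} mod 41 = -1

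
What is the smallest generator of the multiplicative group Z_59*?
p - 1 = 58 has prime divisors 2, 29. h is a primitive root mod 59 iff h^(58/q) ≢ 1 (mod 59) for each such q.
h = 2: 2^29 ≡ 58, 2^2 ≡ 4 (mod 59); none is 1, so 2 has order 58 and is a primitive root.
The smallest primitive root mod 59 is g = 2.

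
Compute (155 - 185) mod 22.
14

(155 - 185) = -30
-30 mod 22 = 14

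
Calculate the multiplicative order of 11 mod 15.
Powers of 11 mod 15: 11^1≡11, 11^2≡1. Order = 2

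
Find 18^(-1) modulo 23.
9

Using Extended Euclidean Algorithm:
gcd(18, 23) = 1
Bezout coefficients: 18 × 9 + 23 × -7 = 1
So 18 × 9 ≡ 1 (mod 23)
The inverse is 9 mod 23 = 9
Verification: 18 × 9 = 162 = 7 × 23 + 1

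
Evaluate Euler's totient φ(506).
220

Prime factorization: 506 = 2 × 11 × 23
Using the formula φ(n) = n × Π(1 - 1/p) for each prime factor p:
φ(506) = 506 × (1 - 1/2) × (1 - 1/11) × (1 - 1/23)
φ(506) = 220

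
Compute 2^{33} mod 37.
14

Using successive squaring:
Binary expansion of 33: 100001
Powers of 2 mod 37 (each is the square of the previous):
  2^1 ≡ 2 (mod 37)
  2^2 ≡ 2² = 4 ≡ 4 (mod 37)
  2^4 ≡ 4² = 16 ≡ 16 (mod 37)
  2^8 ≡ 16² = 256 ≡ 34 (mod 37)
  2^16 ≡ 34² = 1156 ≡ 9 (mod 37)
  2^32 ≡ 9² = 81 ≡ 7 (mod 37)
33 = 32 + 1, so 2^33 = 2^32 × 2^1 ≡ 7 × 2 (mod 37)
Multiplying step by step:
  7 × 2 = 14 ≡ 14 (mod 37)
Result: 2^33 ≡ 14 (mod 37)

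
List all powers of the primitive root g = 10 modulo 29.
g^1, g^2, ..., g^{28} mod 29: {10, 13, 14, 24, 8, 22, 17, 25, 18, 6, 2, 20, 26, 28, 19, 16, 15, 5, 21, 7, 12, 4, 11, 23, 27, 9, 3, 1}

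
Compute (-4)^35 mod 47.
Using repeated squaring. (-4) ≡ 43 (mod 47). 35 = 32 + 2 + 1 (binary 100011). Repeated squaring mod 47: 43^1 ≡ 43; 43^2 ≡ 43² = 1849 ≡ 16; 43^4 ≡ 16² = 256 ≡ 21; 43^8 ≡ 21² = 441 ≡ 18; 43^16 ≡ 18² = 324 ≡ 42; 43^32 ≡ 42² = 1764 ≡ 25. Multiply: (-4)^35 ≡ 43^32 × 43^2 × 43^1 ≡ 25 × 16 × 43 (mod 47): 25 × 16 = 400 ≡ 24; 24 × 43 = 1032 ≡ 45. So (-4)^35 ≡ 45 (mod 47).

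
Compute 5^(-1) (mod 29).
5^(-1) ≡ 6 (mod 29). Verification: 5 × 6 = 30 ≡ 1 (mod 29)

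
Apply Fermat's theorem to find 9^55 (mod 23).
By Fermat: 9^{22} ≡ 1 (mod 23). 55 = 2×22 + 11. So 9^{55} ≡ 9^{11} ≡ 1 (mod 23)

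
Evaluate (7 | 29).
(7/29) = 7^{14} mod 29 = 1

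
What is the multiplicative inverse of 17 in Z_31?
11

Using Extended Euclidean Algorithm:
gcd(17, 31) = 1
Bezout coefficients: 17 × 11 + 31 × -6 = 1
So 17 × 11 ≡ 1 (mod 31)
The inverse is 11 mod 31 = 11
Verification: 17 × 11 = 187 = 6 × 31 + 1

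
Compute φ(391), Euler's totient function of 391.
352

Prime factorization: 391 = 17 × 23
Using the formula φ(n) = n × Π(1 - 1/p) for each prime factor p:
φ(391) = 391 × (1 - 1/17) × (1 - 1/23)
φ(391) = 352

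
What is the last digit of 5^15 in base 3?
Using Fermat: 5^{2} ≡ 1 (mod 3). 15 ≡ 1 (mod 2). So 5^{15} ≡ 5^{1} ≡ 2 (mod 3)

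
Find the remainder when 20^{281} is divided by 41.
By Fermat: 20^{40} ≡ 1 (mod 41). 281 = 7×40 + 1. So 20^{281} ≡ 20^{1} ≡ 20 (mod 41)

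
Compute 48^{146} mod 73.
41

Using successive squaring:
Binary expansion of 146: 10010010
Powers of 48 mod 73 (each is the square of the previous):
  48^1 ≡ 48 (mod 73)
  48^2 ≡ 48² = 2304 ≡ 41 (mod 73)
  48^4 ≡ 41² = 1681 ≡ 2 (mod 73)
  48^8 ≡ 2² = 4 ≡ 4 (mod 73)
  48^16 ≡ 4² = 16 ≡ 16 (mod 73)
  48^32 ≡ 16² = 256 ≡ 37 (mod 73)
  48^64 ≡ 37² = 1369 ≡ 55 (mod 73)
  48^128 ≡ 55² = 3025 ≡ 32 (mod 73)
146 = 128 + 16 + 2, so 48^146 = 48^128 × 48^16 × 48^2 ≡ 32 × 16 × 41 (mod 73)
Multiplying step by step:
  32 × 16 = 512 ≡ 1 (mod 73)
  1 × 41 = 41 ≡ 41 (mod 73)
Result: 48^146 ≡ 41 (mod 73)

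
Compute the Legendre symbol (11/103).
(11/103) = 11^{51} mod 103 = -1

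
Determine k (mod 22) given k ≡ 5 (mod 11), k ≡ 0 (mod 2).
16

Using the Chinese Remainder Theorem:
M = product of moduli = 22
For equation 1: M_1 = 2, 2 ≡ 2 (mod 11), inverse of 2 mod 11 is 6 (check: 2 × 6 = 12 ≡ 1 (mod 11))
For equation 2: M_2 = 11, 11 ≡ 1 (mod 2), inverse of 11 mod 2 is 1 (check: 1 × 1 = 1 ≡ 1 (mod 2))
Combine: k ≡ Σ r_i×M_i×(M_i⁻¹ mod m_i) = 5×2×6 + 0×11×1 = 60 + 0 = 60
60 mod 22 = 16
k ≡ 16 (mod 22)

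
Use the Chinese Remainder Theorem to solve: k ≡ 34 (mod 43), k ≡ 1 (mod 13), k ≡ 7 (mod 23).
9322

Using the Chinese Remainder Theorem:
M = product of moduli = 12857
For equation 1: M_1 = 299, 299 ≡ 41 (mod 43), inverse of 299 mod 43 is 21 (check: 41 × 21 = 861 ≡ 1 (mod 43))
For equation 2: M_2 = 989, 989 ≡ 1 (mod 13), inverse of 989 mod 13 is 1 (check: 1 × 1 = 1 ≡ 1 (mod 13))
For equation 3: M_3 = 559, 559 ≡ 7 (mod 23), inverse of 559 mod 23 is 10 (check: 7 × 10 = 70 ≡ 1 (mod 23))
Combine: k ≡ Σ r_i×M_i×(M_i⁻¹ mod m_i) = 34×299×21 + 1×989×1 + 7×559×10 = 213486 + 989 + 39130 = 253605
253605 mod 12857 = 9322
k ≡ 9322 (mod 12857)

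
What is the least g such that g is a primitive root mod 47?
p - 1 = 46 has prime divisors 2, 23. h is a primitive root mod 47 iff h^(46/q) ≢ 1 (mod 47) for each such q.
h = 2: 2^23 ≡ 1, 2^2 ≡ 4 (mod 47); 2^23 ≡ 1, so not a primitive root.
h = 3: 3^23 ≡ 1, 3^2 ≡ 9 (mod 47); 3^23 ≡ 1, so not a primitive root.
h = 4: 4^23 ≡ 1, 4^2 ≡ 16 (mod 47); 4^23 ≡ 1, so not a primitive root.
h = 5: 5^23 ≡ 46, 5^2 ≡ 25 (mod 47); none is 1, so 5 has order 46 and is a primitive root.
The smallest primitive root mod 47 is g = 5.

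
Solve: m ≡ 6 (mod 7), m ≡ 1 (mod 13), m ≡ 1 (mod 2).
M = 7 × 13 × 2 = 182. M₁ = 26, y₁ ≡ 3 (mod 7). M₂ = 14, y₂ ≡ 1 (mod 13). M₃ = 91, y₃ ≡ 1 (mod 2). m = 6×26×3 + 1×14×1 + 1×91×1 ≡ 27 (mod 182)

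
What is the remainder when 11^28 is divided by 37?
Using repeated squaring. 28 = 16 + 8 + 4 (binary 11100). Repeated squaring mod 37: 11^1 ≡ 11; 11^2 ≡ 11² = 121 ≡ 10; 11^4 ≡ 10² = 100 ≡ 26; 11^8 ≡ 26² = 676 ≡ 10; 11^16 ≡ 10² = 100 ≡ 26. Multiply: 11^28 = 11^16 × 11^8 × 11^4 ≡ 26 × 10 × 26 (mod 37): 26 × 10 = 260 ≡ 1; 1 × 26 = 26 ≡ 26. So 11^28 ≡ 26 (mod 37).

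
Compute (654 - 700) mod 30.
14

(654 - 700) = -46
-46 mod 30 = 14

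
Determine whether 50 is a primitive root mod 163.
p - 1 = 162 has prime divisors 2, 3. Check 50^(162/q) mod 163 for each: 50^(162/2) = 50^81 ≡ 162, 50^(162/3) = 50^54 ≡ 104 (mod 163). None of these is 1, so 50 has order 162 = φ(163), so it is a primitive root mod 163.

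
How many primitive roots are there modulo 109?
36

The number of primitive roots modulo p is φ(p-1) = φ(108)
φ(108) = 36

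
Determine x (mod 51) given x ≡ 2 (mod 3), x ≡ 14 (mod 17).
14

Using the Chinese Remainder Theorem:
M = product of moduli = 51
For equation 1: M_1 = 17, 17 ≡ 2 (mod 3), inverse of 17 mod 3 is 2 (check: 2 × 2 = 4 ≡ 1 (mod 3))
For equation 2: M_2 = 3, 3 ≡ 3 (mod 17), inverse of 3 mod 17 is 6 (check: 3 × 6 = 18 ≡ 1 (mod 17))
Combine: x ≡ Σ r_i×M_i×(M_i⁻¹ mod m_i) = 2×17×2 + 14×3×6 = 68 + 252 = 320
320 mod 51 = 14
x ≡ 14 (mod 51)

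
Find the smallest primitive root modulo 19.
2

A primitive root g modulo p has order p-1 = 18
Prime divisors of 18: [2, 3]
g is a primitive root iff g^(18/q) ≢ 1 (mod 19) for each prime divisor q
Testing small values:
  g = 2: 2^9 ≡ 18, 2^6 ≡ 7 (mod 19) → none is 1, primitive root!
The smallest primitive root is 2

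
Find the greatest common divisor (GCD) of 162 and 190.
2

Using the Euclidean algorithm:
162 = 0 × 190 + 162
190 = 1 × 162 + 28
162 = 5 × 28 + 22
28 = 1 × 22 + 6
22 = 3 × 6 + 4
6 = 1 × 4 + 2
4 = 2 × 2 + 0

GCD(162, 190) = 2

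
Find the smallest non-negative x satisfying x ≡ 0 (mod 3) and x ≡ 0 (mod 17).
M = 3 × 17 = 51. M₁ = 17, y₁ ≡ 2 (mod 3). M₂ = 3, y₂ ≡ 6 (mod 17). x = 0×17×2 + 0×3×6 ≡ 0 (mod 51)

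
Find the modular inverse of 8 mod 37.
8^(-1) ≡ 14 (mod 37). Verification: 8 × 14 = 112 ≡ 1 (mod 37)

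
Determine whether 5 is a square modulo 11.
By Euler's criterion: 5^{5} ≡ 1 (mod 11). Since this equals 1, 5 is a QR.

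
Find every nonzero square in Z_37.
QRs mod 37: {1, 3, 4, 7, 9, 10, 11, 12, 16, 21, 25, 26, 27, 28, 30, 33, 34, 36}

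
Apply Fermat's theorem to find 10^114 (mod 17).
By Fermat: 10^{16} ≡ 1 (mod 17). 114 = 7×16 + 2. So 10^{114} ≡ 10^{2} ≡ 15 (mod 17)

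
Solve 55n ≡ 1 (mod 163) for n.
55^(-1) ≡ 83 (mod 163). Verification: 55 × 83 = 4565 ≡ 1 (mod 163)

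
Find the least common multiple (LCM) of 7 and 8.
56

First find GCD(7, 8) using the Euclidean algorithm:
7 = 0 × 8 + 7
8 = 1 × 7 + 1
7 = 7 × 1 + 0
GCD(7, 8) = 1

LCM formula: LCM(a, b) = (a × b) / GCD(a, b)
LCM(7, 8) = (7 × 8) / 1
LCM(7, 8) = 56 / 1
LCM(7, 8) = 56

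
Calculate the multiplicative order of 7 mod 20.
Powers of 7 mod 20: 7^1≡7, 7^2≡9, 7^3≡3, 7^4≡1. Order = 4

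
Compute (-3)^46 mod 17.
Using Fermat: (-3)^{16} ≡ 1 (mod 17). 46 ≡ 14 (mod 16). So (-3)^{46} ≡ (-3)^{14} ≡ 2 (mod 17)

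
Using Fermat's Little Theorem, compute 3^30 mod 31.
By Fermat's Little Theorem, 3^{30} ≡ 1 (mod 31) since 31 is prime and gcd(3, 31) = 1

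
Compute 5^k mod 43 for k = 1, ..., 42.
g^1, g^2, ..., g^{42} mod 43: {5, 25, 39, 23, 29, 16, 37, 13, 22, 24, 34, 41, 33, 36, 8, 40, 28, 11, 12, 17, 42, 38, 18, 4, 20, 14, 27, 6, 30, 21, 19, 9, 2, 10, 7, 35, 3, 15, 32, 31, 26, 1}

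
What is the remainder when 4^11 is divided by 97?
Using repeated squaring. 11 = 8 + 2 + 1 (binary 1011). Repeated squaring mod 97: 4^1 ≡ 4; 4^2 ≡ 4² = 16 ≡ 16; 4^4 ≡ 16² = 256 ≡ 62; 4^8 ≡ 62² = 3844 ≡ 61. Multiply: 4^11 = 4^8 × 4^2 × 4^1 ≡ 61 × 16 × 4 (mod 97): 61 × 16 = 976 ≡ 6; 6 × 4 = 24 ≡ 24. So 4^11 ≡ 24 (mod 97).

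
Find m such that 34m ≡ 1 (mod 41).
34^(-1) ≡ 35 (mod 41). Verification: 34 × 35 = 1190 ≡ 1 (mod 41)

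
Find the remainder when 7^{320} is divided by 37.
By Fermat: 7^{36} ≡ 1 (mod 37). 320 = 8×36 + 32. So 7^{320} ≡ 7^{32} ≡ 9 (mod 37)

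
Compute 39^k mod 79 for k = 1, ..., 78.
g^1, g^2, ..., g^{78} mod 79: {39, 20, 69, 5, 37, 21, 29, 25, 27, 26, 66, 46, 56, 51, 14, 72, 43, 18, 70, 44, 57, 11, 34, 62, 48, 55, 12, 73, 3, 38, 60, 49, 15, 32, 63, 8, 75, 2, 78, 40, 59, 10, 74, 42, 58, 50, 54, 52, 53, 13, 33, 23, 28, 65, 7, 36, 61, 9, 35, 22, 68, 45, 17, 31, 24, 67, 6, 76, 41, 19, 30, 64, 47, 16, 71, 4, 77, 1}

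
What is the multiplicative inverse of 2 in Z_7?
4

Using Extended Euclidean Algorithm:
gcd(2, 7) = 1
Bezout coefficients: 2 × -3 + 7 × 1 = 1
So 2 × -3 ≡ 1 (mod 7)
The inverse is -3 mod 7 = 4
Verification: 2 × 4 = 8 = 1 × 7 + 1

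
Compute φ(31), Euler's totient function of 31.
30

Prime factorization: 31 = 31
Using the formula φ(n) = n × Π(1 - 1/p) for each prime factor p:
φ(31) = 31 × (1 - 1/31)
φ(31) = 30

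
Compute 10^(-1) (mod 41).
10^(-1) ≡ 37 (mod 41). Verification: 10 × 37 = 370 ≡ 1 (mod 41)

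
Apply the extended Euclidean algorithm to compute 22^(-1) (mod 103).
Extended GCD: 22(-14) + 103(3) = 1. So 22^(-1) ≡ 89 ≡ 89 (mod 103). Verify: 22 × 89 = 1958 ≡ 1 (mod 103)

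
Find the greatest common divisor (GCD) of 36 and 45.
9

Using the Euclidean algorithm:
36 = 0 × 45 + 36
45 = 1 × 36 + 9
36 = 4 × 9 + 0

GCD(36, 45) = 9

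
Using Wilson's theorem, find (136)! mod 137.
By Wilson's theorem, (136)! ≡ -1 ≡ 136 (mod 137)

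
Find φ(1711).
1624

Prime factorization: 1711 = 29 × 59
Using the formula φ(n) = n × Π(1 - 1/p) for each prime factor p:
φ(1711) = 1711 × (1 - 1/29) × (1 - 1/59)
φ(1711) = 1624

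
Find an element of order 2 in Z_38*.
37 has order 2 mod 38 since 37^{2} ≡ 1 (mod 38) and no smaller power works.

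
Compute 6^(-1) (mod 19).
6^(-1) ≡ 16 (mod 19). Verification: 6 × 16 = 96 ≡ 1 (mod 19)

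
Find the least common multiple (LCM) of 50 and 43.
2150

First find GCD(50, 43) using the Euclidean algorithm:
50 = 1 × 43 + 7
43 = 6 × 7 + 1
7 = 7 × 1 + 0
GCD(50, 43) = 1

LCM formula: LCM(a, b) = (a × b) / GCD(a, b)
LCM(50, 43) = (50 × 43) / 1
LCM(50, 43) = 2150 / 1
LCM(50, 43) = 2150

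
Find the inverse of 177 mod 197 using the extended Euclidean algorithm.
Extended GCD: 177(-69) + 197(62) = 1. So 177^(-1) ≡ 128 ≡ 128 (mod 197). Verify: 177 × 128 = 22656 ≡ 1 (mod 197)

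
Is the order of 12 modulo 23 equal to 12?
No, the actual order is 11, not 12.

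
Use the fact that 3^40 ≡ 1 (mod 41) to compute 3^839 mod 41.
By Fermat: 3^{40} ≡ 1 (mod 41). 839 ≡ 39 (mod 40). So 3^{839} ≡ 3^{39} ≡ 14 (mod 41)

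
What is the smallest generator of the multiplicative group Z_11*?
p - 1 = 10 has prime divisors 2, 5. h is a primitive root mod 11 iff h^(10/q) ≢ 1 (mod 11) for each such q.
h = 2: 2^5 ≡ 10, 2^2 ≡ 4 (mod 11); none is 1, so 2 has order 10 and is a primitive root.
The smallest primitive root mod 11 is g = 2.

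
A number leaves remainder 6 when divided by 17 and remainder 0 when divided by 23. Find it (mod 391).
M = 17 × 23 = 391. M₁ = 23, y₁ ≡ 3 (mod 17). M₂ = 17, y₂ ≡ 19 (mod 23). x = 6×23×3 + 0×17×19 ≡ 23 (mod 391)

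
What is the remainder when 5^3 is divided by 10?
3 = 2 + 1 (binary 11). Repeated squaring mod 10: 5^1 ≡ 5; 5^2 ≡ 5² = 25 ≡ 5. Multiply: 5^3 = 5^2 × 5^1 ≡ 5 × 5 (mod 10): 5 × 5 = 25 ≡ 5. So 5^3 ≡ 5 (mod 10).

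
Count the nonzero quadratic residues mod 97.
For prime 97, there are (p-1)/2 = (97-1)/2 = 48 quadratic residues (excluding 0).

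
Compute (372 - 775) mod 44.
37

(372 - 775) = -403
-403 mod 44 = 37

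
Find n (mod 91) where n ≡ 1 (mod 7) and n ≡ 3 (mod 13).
M = 7 × 13 = 91. M₁ = 13, y₁ ≡ 6 (mod 7). M₂ = 7, y₂ ≡ 2 (mod 13). n = 1×13×6 + 3×7×2 ≡ 29 (mod 91)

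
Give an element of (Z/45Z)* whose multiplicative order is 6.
41 has order 6 mod 45 since 41^{6} ≡ 1 (mod 45) and no smaller power works.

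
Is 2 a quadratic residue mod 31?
By Euler's criterion: 2^{15} ≡ 1 (mod 31). Since this equals 1, 2 is a QR.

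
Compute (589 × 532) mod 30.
28

(589 × 532) = 313348
313348 mod 30 = 28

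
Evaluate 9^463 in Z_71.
Using Fermat: 9^{70} ≡ 1 (mod 71). 463 ≡ 43 (mod 70). So 9^{463} ≡ 9^{43} ≡ 60 (mod 71)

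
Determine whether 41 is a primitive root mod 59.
p - 1 = 58 has prime divisors 2, 29. Check 41^(58/q) mod 59 for each: 41^(58/2) = 41^29 ≡ 1, 41^(58/29) = 41^2 ≡ 29 (mod 59). Since 41^29 ≡ 1 (mod 59), the order of 41 divides 29 (in fact the order is 29) ≠ 58, so it is not a primitive root.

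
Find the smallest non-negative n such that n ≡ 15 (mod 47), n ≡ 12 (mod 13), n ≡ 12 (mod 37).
20695

Using the Chinese Remainder Theorem:
M = product of moduli = 22607
For equation 1: M_1 = 481, 481 ≡ 11 (mod 47), inverse of 481 mod 47 is 30 (check: 11 × 30 = 330 ≡ 1 (mod 47))
For equation 2: M_2 = 1739, 1739 ≡ 10 (mod 13), inverse of 1739 mod 13 is 4 (check: 10 × 4 = 40 ≡ 1 (mod 13))
For equation 3: M_3 = 611, 611 ≡ 19 (mod 37), inverse of 611 mod 37 is 2 (check: 19 × 2 = 38 ≡ 1 (mod 37))
Combine: n ≡ Σ r_i×M_i×(M_i⁻¹ mod m_i) = 15×481×30 + 12×1739×4 + 12×611×2 = 216450 + 83472 + 14664 = 314586
314586 mod 22607 = 20695
n ≡ 20695 (mod 22607)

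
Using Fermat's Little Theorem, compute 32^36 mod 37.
By Fermat's Little Theorem, 32^{36} ≡ 1 (mod 37) since 37 is prime and gcd(32, 37) = 1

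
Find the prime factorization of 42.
2 × 3 × 7

Divide by primes starting from smallest:
42 ÷ 2 = 21
21 ÷ 3 = 7
7 ÷ 7 = 1

42 = 2 × 3 × 7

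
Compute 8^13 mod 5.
Using Fermat: 8^{4} ≡ 1 (mod 5). 13 ≡ 1 (mod 4). So 8^{13} ≡ 8^{1} ≡ 3 (mod 5)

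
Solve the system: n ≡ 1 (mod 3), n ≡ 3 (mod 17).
M = 3 × 17 = 51. M₁ = 17, y₁ ≡ 2 (mod 3). M₂ = 3, y₂ ≡ 6 (mod 17). n = 1×17×2 + 3×3×6 ≡ 37 (mod 51)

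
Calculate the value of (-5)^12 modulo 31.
Using repeated squaring. (-5) ≡ 26 (mod 31). 12 = 8 + 4 (binary 1100). Repeated squaring mod 31: 26^1 ≡ 26; 26^2 ≡ 26² = 676 ≡ 25; 26^4 ≡ 25² = 625 ≡ 5; 26^8 ≡ 5² = 25 ≡ 25. Multiply: (-5)^12 ≡ 26^8 × 26^4 ≡ 25 × 5 (mod 31): 25 × 5 = 125 ≡ 1. So (-5)^12 ≡ 1 (mod 31).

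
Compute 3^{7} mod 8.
3

Using successive squaring:
Binary expansion of 7: 111
Powers of 3 mod 8 (each is the square of the previous):
  3^1 ≡ 3 (mod 8)
  3^2 ≡ 3² = 9 ≡ 1 (mod 8)
  3^4 ≡ 1² = 1 ≡ 1 (mod 8)
7 = 4 + 2 + 1, so 3^7 = 3^4 × 3^2 × 3^1 ≡ 1 × 1 × 3 (mod 8)
Multiplying step by step:
  1 × 1 = 1 ≡ 1 (mod 8)
  1 × 3 = 3 ≡ 3 (mod 8)
Result: 3^7 ≡ 3 (mod 8)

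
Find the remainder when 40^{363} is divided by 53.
By Fermat: 40^{52} ≡ 1 (mod 53). 363 = 6×52 + 51. So 40^{363} ≡ 40^{51} ≡ 4 (mod 53)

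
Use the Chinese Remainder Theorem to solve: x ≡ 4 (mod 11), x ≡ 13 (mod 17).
81

Using the Chinese Remainder Theorem:
M = product of moduli = 187
For equation 1: M_1 = 17, 17 ≡ 6 (mod 11), inverse of 17 mod 11 is 2 (check: 6 × 2 = 12 ≡ 1 (mod 11))
For equation 2: M_2 = 11, 11 ≡ 11 (mod 17), inverse of 11 mod 17 is 14 (check: 11 × 14 = 154 ≡ 1 (mod 17))
Combine: x ≡ Σ r_i×M_i×(M_i⁻¹ mod m_i) = 4×17×2 + 13×11×14 = 136 + 2002 = 2138
2138 mod 187 = 81
x ≡ 81 (mod 187)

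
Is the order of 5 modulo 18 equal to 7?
No, the actual order is 6, not 7.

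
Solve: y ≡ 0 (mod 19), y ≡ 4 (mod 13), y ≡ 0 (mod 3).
M = 19 × 13 × 3 = 741. M₁ = 39, y₁ ≡ 1 (mod 19). M₂ = 57, y₂ ≡ 8 (mod 13). M₃ = 247, y₃ ≡ 1 (mod 3). y = 0×39×1 + 4×57×8 + 0×247×1 ≡ 342 (mod 741)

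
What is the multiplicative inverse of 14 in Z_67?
14^(-1) ≡ 24 (mod 67). Verification: 14 × 24 = 336 ≡ 1 (mod 67)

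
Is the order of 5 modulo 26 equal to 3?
No, the actual order is 4, not 3.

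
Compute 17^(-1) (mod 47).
17^(-1) ≡ 36 (mod 47). Verification: 17 × 36 = 612 ≡ 1 (mod 47)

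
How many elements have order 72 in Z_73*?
Number of primitive roots mod 73 = φ(72) = 24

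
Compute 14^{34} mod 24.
16

Using successive squaring:
Binary expansion of 34: 100010
Powers of 14 mod 24 (each is the square of the previous):
  14^1 ≡ 14 (mod 24)
  14^2 ≡ 14² = 196 ≡ 4 (mod 24)
  14^4 ≡ 4² = 16 ≡ 16 (mod 24)
  14^8 ≡ 16² = 256 ≡ 16 (mod 24)
  14^16 ≡ 16² = 256 ≡ 16 (mod 24)
  14^32 ≡ 16² = 256 ≡ 16 (mod 24)
34 = 32 + 2, so 14^34 = 14^32 × 14^2 ≡ 16 × 4 (mod 24)
Multiplying step by step:
  16 × 4 = 64 ≡ 16 (mod 24)
Result: 14^34 ≡ 16 (mod 24)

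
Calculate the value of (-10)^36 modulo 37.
Using Fermat: (-10)^{36} ≡ 1 (mod 37). 36 ≡ 0 (mod 36). So (-10)^{36} ≡ (-10)^{0} ≡ 1 (mod 37)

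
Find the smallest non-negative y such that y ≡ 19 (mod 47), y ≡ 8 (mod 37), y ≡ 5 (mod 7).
3967

Using the Chinese Remainder Theorem:
M = product of moduli = 12173
For equation 1: M_1 = 259, 259 ≡ 24 (mod 47), inverse of 259 mod 47 is 2 (check: 24 × 2 = 48 ≡ 1 (mod 47))
For equation 2: M_2 = 329, 329 ≡ 33 (mod 37), inverse of 329 mod 37 is 9 (check: 33 × 9 = 297 ≡ 1 (mod 37))
For equation 3: M_3 = 1739, 1739 ≡ 3 (mod 7), inverse of 1739 mod 7 is 5 (check: 3 × 5 = 15 ≡ 1 (mod 7))
Combine: y ≡ Σ r_i×M_i×(M_i⁻¹ mod m_i) = 19×259×2 + 8×329×9 + 5×1739×5 = 9842 + 23688 + 43475 = 77005
77005 mod 12173 = 3967
y ≡ 3967 (mod 12173)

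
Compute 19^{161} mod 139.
97

Using successive squaring:
Binary expansion of 161: 10100001
Powers of 19 mod 139 (each is the square of the previous):
  19^1 ≡ 19 (mod 139)
  19^2 ≡ 19² = 361 ≡ 83 (mod 139)
  19^4 ≡ 83² = 6889 ≡ 78 (mod 139)
  19^8 ≡ 78² = 6084 ≡ 107 (mod 139)
  19^16 ≡ 107² = 11449 ≡ 51 (mod 139)
  19^32 ≡ 51² = 2601 ≡ 99 (mod 139)
  19^64 ≡ 99² = 9801 ≡ 71 (mod 139)
  19^128 ≡ 71² = 5041 ≡ 37 (mod 139)
161 = 128 + 32 + 1, so 19^161 = 19^128 × 19^32 × 19^1 ≡ 37 × 99 × 19 (mod 139)
Multiplying step by step:
  37 × 99 = 3663 ≡ 49 (mod 139)
  49 × 19 = 931 ≡ 97 (mod 139)
Result: 19^161 ≡ 97 (mod 139)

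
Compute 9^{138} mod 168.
57

Using successive squaring:
Binary expansion of 138: 10001010
Powers of 9 mod 168 (each is the square of the previous):
  9^1 ≡ 9 (mod 168)
  9^2 ≡ 9² = 81 ≡ 81 (mod 168)
  9^4 ≡ 81² = 6561 ≡ 9 (mod 168)
  9^8 ≡ 9² = 81 ≡ 81 (mod 168)
  9^16 ≡ 81² = 6561 ≡ 9 (mod 168)
  9^32 ≡ 9² = 81 ≡ 81 (mod 168)
  9^64 ≡ 81² = 6561 ≡ 9 (mod 168)
  9^128 ≡ 9² = 81 ≡ 81 (mod 168)
138 = 128 + 8 + 2, so 9^138 = 9^128 × 9^8 × 9^2 ≡ 81 × 81 × 81 (mod 168)
Multiplying step by step:
  81 × 81 = 6561 ≡ 9 (mod 168)
  9 × 81 = 729 ≡ 57 (mod 168)
Result: 9^138 ≡ 57 (mod 168)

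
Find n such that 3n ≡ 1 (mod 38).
13

Since gcd(3, 38) = 1 divides 1, a solution exists.
Multiply both sides by the inverse of 3 mod 38:
  3^(-1) mod 38 = 13
  x ≡ 13 × 1 ≡ 13 ≡ 13 (mod 38)
Verification: 3 × 13 = 39 = 1 × 38 + 1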